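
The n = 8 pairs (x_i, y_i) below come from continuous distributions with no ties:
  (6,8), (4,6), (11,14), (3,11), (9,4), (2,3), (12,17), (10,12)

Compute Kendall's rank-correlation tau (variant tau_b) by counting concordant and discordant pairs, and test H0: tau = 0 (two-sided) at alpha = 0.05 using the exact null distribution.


Step 1: Enumerate the 28 unordered pairs (i,j) with i<j and classify each by sign(x_j-x_i) * sign(y_j-y_i).
  (1,2):dx=-2,dy=-2->C; (1,3):dx=+5,dy=+6->C; (1,4):dx=-3,dy=+3->D; (1,5):dx=+3,dy=-4->D
  (1,6):dx=-4,dy=-5->C; (1,7):dx=+6,dy=+9->C; (1,8):dx=+4,dy=+4->C; (2,3):dx=+7,dy=+8->C
  (2,4):dx=-1,dy=+5->D; (2,5):dx=+5,dy=-2->D; (2,6):dx=-2,dy=-3->C; (2,7):dx=+8,dy=+11->C
  (2,8):dx=+6,dy=+6->C; (3,4):dx=-8,dy=-3->C; (3,5):dx=-2,dy=-10->C; (3,6):dx=-9,dy=-11->C
  (3,7):dx=+1,dy=+3->C; (3,8):dx=-1,dy=-2->C; (4,5):dx=+6,dy=-7->D; (4,6):dx=-1,dy=-8->C
  (4,7):dx=+9,dy=+6->C; (4,8):dx=+7,dy=+1->C; (5,6):dx=-7,dy=-1->C; (5,7):dx=+3,dy=+13->C
  (5,8):dx=+1,dy=+8->C; (6,7):dx=+10,dy=+14->C; (6,8):dx=+8,dy=+9->C; (7,8):dx=-2,dy=-5->C
Step 2: C = 23, D = 5, total pairs = 28.
Step 3: tau = (C - D)/(n(n-1)/2) = (23 - 5)/28 = 0.642857.
Step 4: Exact two-sided p-value (enumerate n! = 40320 permutations of y under H0): p = 0.031151.
Step 5: alpha = 0.05. reject H0.

tau_b = 0.6429 (C=23, D=5), p = 0.031151, reject H0.


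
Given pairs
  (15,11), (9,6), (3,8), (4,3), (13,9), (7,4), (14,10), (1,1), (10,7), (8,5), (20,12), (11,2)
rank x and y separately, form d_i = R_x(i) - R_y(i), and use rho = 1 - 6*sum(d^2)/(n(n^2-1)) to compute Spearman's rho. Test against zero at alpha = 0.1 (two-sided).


Step 1: Rank x and y separately (midranks; no ties here).
rank(x): 15->11, 9->6, 3->2, 4->3, 13->9, 7->4, 14->10, 1->1, 10->7, 8->5, 20->12, 11->8
rank(y): 11->11, 6->6, 8->8, 3->3, 9->9, 4->4, 10->10, 1->1, 7->7, 5->5, 12->12, 2->2
Step 2: d_i = R_x(i) - R_y(i); compute d_i^2.
  (11-11)^2=0, (6-6)^2=0, (2-8)^2=36, (3-3)^2=0, (9-9)^2=0, (4-4)^2=0, (10-10)^2=0, (1-1)^2=0, (7-7)^2=0, (5-5)^2=0, (12-12)^2=0, (8-2)^2=36
sum(d^2) = 72.
Step 3: rho = 1 - 6*72 / (12*(12^2 - 1)) = 1 - 432/1716 = 0.748252.
Step 4: Under H0, t = rho * sqrt((n-2)/(1-rho^2)) = 3.5667 ~ t(10).
Step 5: Two-sided p-value from the t-distribution with 10 df = 0.005124.
Step 6: alpha = 0.1. reject H0.

rho = 0.7483, p = 0.005124, reject H0 at alpha = 0.1.


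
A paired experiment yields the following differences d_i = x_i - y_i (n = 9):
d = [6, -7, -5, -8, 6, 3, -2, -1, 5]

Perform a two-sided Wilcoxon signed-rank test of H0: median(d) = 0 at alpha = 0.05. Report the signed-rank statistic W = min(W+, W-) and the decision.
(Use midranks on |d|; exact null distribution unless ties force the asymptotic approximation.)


Step 1: Drop any zero differences (none here) and take |d_i|.
|d| = [6, 7, 5, 8, 6, 3, 2, 1, 5]
Step 2: Midrank |d_i| (ties get averaged ranks).
ranks: |6|->6.5, |7|->8, |5|->4.5, |8|->9, |6|->6.5, |3|->3, |2|->2, |1|->1, |5|->4.5
Step 3: Attach original signs; sum ranks with positive sign and with negative sign.
W+ = 6.5 + 6.5 + 3 + 4.5 = 20.5
W- = 8 + 4.5 + 9 + 2 + 1 = 24.5
(Check: W+ + W- = 45 should equal n(n+1)/2 = 45.)
Step 4: Test statistic W = min(W+, W-) = 20.5.
Step 5: Ties in |d|, so use the tie-corrected normal approximation.
        E[W] = n(n+1)/4 = 9*10/4 = 22.5.
        Tie groups: |d|=5 (t=2), |d|=6 (t=2); sum(t^3 - t) = 12.
        Var[W] = n(n+1)(2n+1)/24 - sum(t^3-t)/48 = 1710/24 - 12/48 = 71.
        z = (W - E[W]) / sqrt(Var[W]) = (20.5 - 22.5) / 8.4261 = -0.2374.
        Two-sided p = 2*Phi(z) = 0.812380.
Step 6: alpha = 0.05. fail to reject H0.

W+ = 20.5, W- = 24.5, W = min = 20.5, p = 0.812380, fail to reject H0.


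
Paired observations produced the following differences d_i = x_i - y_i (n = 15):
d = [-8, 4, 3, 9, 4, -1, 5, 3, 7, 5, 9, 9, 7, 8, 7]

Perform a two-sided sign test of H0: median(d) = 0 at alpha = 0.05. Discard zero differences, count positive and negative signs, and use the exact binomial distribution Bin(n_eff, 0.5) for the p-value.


Step 1: Discard zero differences. Original n = 15; n_eff = number of nonzero differences = 15.
Nonzero differences (with sign): -8, +4, +3, +9, +4, -1, +5, +3, +7, +5, +9, +9, +7, +8, +7
Step 2: Count signs: positive = 13, negative = 2.
Step 3: Under H0: P(positive) = 0.5, so the number of positives S ~ Bin(15, 0.5).
Step 4: Two-sided exact p-value = sum of Bin(15,0.5) probabilities at or below the observed probability = 0.007385.
Step 5: alpha = 0.05. reject H0.

n_eff = 15, pos = 13, neg = 2, p = 0.007385, reject H0.


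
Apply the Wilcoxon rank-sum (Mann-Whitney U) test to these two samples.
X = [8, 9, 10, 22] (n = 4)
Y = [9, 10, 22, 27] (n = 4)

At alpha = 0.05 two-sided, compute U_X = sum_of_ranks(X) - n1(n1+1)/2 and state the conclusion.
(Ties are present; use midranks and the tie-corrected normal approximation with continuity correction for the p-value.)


Step 1: Combine and sort all 8 observations; assign midranks.
sorted (value, group): (8,X), (9,X), (9,Y), (10,X), (10,Y), (22,X), (22,Y), (27,Y)
ranks: 8->1, 9->2.5, 9->2.5, 10->4.5, 10->4.5, 22->6.5, 22->6.5, 27->8
Step 2: Rank sum for X: R1 = 1 + 2.5 + 4.5 + 6.5 = 14.5.
Step 3: U_X = R1 - n1(n1+1)/2 = 14.5 - 4*5/2 = 14.5 - 10 = 4.5.
       U_Y = n1*n2 - U_X = 16 - 4.5 = 11.5.
Step 4: Ties are present, so use the tie-corrected normal approximation (with continuity correction) for the p-value.
Step 5: p-value = 0.377822; compare to alpha = 0.05. fail to reject H0.

U_X = 4.5, p = 0.377822, fail to reject H0 at alpha = 0.05.


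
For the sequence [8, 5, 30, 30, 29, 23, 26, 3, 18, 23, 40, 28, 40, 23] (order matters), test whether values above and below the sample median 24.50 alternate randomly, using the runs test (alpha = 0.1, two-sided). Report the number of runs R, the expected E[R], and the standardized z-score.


Step 1: Compute median = 24.50; label A = above, B = below.
Labels in order: BBAAABABBBAAAB  (n_A = 7, n_B = 7)
Step 2: Count runs R = 7.
Step 3: Under H0 (random ordering), E[R] = 2*n_A*n_B/(n_A+n_B) + 1 = 2*7*7/14 + 1 = 8.0000.
        Var[R] = 2*n_A*n_B*(2*n_A*n_B - n_A - n_B) / ((n_A+n_B)^2 * (n_A+n_B-1)) = 8232/2548 = 3.2308.
        SD[R] = 1.7974.
Step 4: Continuity-corrected z = (R + 0.5 - E[R]) / SD[R] = (7 + 0.5 - 8.0000) / 1.7974 = -0.2782.
Step 5: Two-sided p-value via normal approximation = 2*(1 - Phi(|z|)) = 0.780879.
Step 6: alpha = 0.1. fail to reject H0.

R = 7, z = -0.2782, p = 0.780879, fail to reject H0.


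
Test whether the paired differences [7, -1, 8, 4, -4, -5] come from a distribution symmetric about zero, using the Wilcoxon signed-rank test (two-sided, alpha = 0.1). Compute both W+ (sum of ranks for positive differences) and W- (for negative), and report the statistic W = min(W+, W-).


Step 1: Drop any zero differences (none here) and take |d_i|.
|d| = [7, 1, 8, 4, 4, 5]
Step 2: Midrank |d_i| (ties get averaged ranks).
ranks: |7|->5, |1|->1, |8|->6, |4|->2.5, |4|->2.5, |5|->4
Step 3: Attach original signs; sum ranks with positive sign and with negative sign.
W+ = 5 + 6 + 2.5 = 13.5
W- = 1 + 2.5 + 4 = 7.5
(Check: W+ + W- = 21 should equal n(n+1)/2 = 21.)
Step 4: Test statistic W = min(W+, W-) = 7.5.
Step 5: Ties in |d|, so use the tie-corrected normal approximation.
        E[W] = n(n+1)/4 = 6*7/4 = 10.5.
        Tie groups: |d|=4 (t=2); sum(t^3 - t) = 6.
        Var[W] = n(n+1)(2n+1)/24 - sum(t^3-t)/48 = 546/24 - 6/48 = 22.625.
        z = (W - E[W]) / sqrt(Var[W]) = (7.5 - 10.5) / 4.7566 = -0.6307.
        Two-sided p = 2*Phi(z) = 0.528233.
Step 6: alpha = 0.1. fail to reject H0.

W+ = 13.5, W- = 7.5, W = min = 7.5, p = 0.528233, fail to reject H0.


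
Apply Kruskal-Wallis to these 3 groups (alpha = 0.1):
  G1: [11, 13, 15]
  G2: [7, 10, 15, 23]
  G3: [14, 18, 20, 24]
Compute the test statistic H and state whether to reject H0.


Step 1: Combine all N = 11 observations and assign midranks.
sorted (value, group, rank): (7,G2,1), (10,G2,2), (11,G1,3), (13,G1,4), (14,G3,5), (15,G1,6.5), (15,G2,6.5), (18,G3,8), (20,G3,9), (23,G2,10), (24,G3,11)
Step 2: Sum ranks within each group.
R_1 = 13.5 (n_1 = 3)
R_2 = 19.5 (n_2 = 4)
R_3 = 33 (n_3 = 4)
Step 3: H = 12/(N(N+1)) * sum(R_i^2/n_i) - 3(N+1)
     = 12/(11*12) * (13.5^2/3 + 19.5^2/4 + 33^2/4) - 3*12
     = 0.090909 * 428.062 - 36
     = 2.914773.
Step 4: Ties present; correction factor C = 1 - 6/(11^3 - 11) = 0.995455. Corrected H = 2.914773 / 0.995455 = 2.928082.
Step 5: Under H0, H ~ chi^2(2); p-value = 0.231300.
Step 6: alpha = 0.1. fail to reject H0.

H = 2.9281, df = 2, p = 0.231300, fail to reject H0.


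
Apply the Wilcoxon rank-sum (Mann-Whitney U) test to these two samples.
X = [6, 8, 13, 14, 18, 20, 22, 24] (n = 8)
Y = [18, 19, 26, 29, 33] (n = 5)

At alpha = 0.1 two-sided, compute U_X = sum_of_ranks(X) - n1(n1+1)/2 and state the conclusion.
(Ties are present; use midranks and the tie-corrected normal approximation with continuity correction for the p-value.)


Step 1: Combine and sort all 13 observations; assign midranks.
sorted (value, group): (6,X), (8,X), (13,X), (14,X), (18,X), (18,Y), (19,Y), (20,X), (22,X), (24,X), (26,Y), (29,Y), (33,Y)
ranks: 6->1, 8->2, 13->3, 14->4, 18->5.5, 18->5.5, 19->7, 20->8, 22->9, 24->10, 26->11, 29->12, 33->13
Step 2: Rank sum for X: R1 = 1 + 2 + 3 + 4 + 5.5 + 8 + 9 + 10 = 42.5.
Step 3: U_X = R1 - n1(n1+1)/2 = 42.5 - 8*9/2 = 42.5 - 36 = 6.5.
       U_Y = n1*n2 - U_X = 40 - 6.5 = 33.5.
Step 4: Ties are present, so use the tie-corrected normal approximation (with continuity correction) for the p-value.
Step 5: p-value = 0.056699; compare to alpha = 0.1. reject H0.

U_X = 6.5, p = 0.056699, reject H0 at alpha = 0.1.


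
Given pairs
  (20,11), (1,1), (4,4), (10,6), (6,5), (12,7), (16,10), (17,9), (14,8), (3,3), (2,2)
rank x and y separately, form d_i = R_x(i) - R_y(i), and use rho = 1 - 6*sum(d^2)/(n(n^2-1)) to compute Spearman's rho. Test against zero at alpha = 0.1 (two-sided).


Step 1: Rank x and y separately (midranks; no ties here).
rank(x): 20->11, 1->1, 4->4, 10->6, 6->5, 12->7, 16->9, 17->10, 14->8, 3->3, 2->2
rank(y): 11->11, 1->1, 4->4, 6->6, 5->5, 7->7, 10->10, 9->9, 8->8, 3->3, 2->2
Step 2: d_i = R_x(i) - R_y(i); compute d_i^2.
  (11-11)^2=0, (1-1)^2=0, (4-4)^2=0, (6-6)^2=0, (5-5)^2=0, (7-7)^2=0, (9-10)^2=1, (10-9)^2=1, (8-8)^2=0, (3-3)^2=0, (2-2)^2=0
sum(d^2) = 2.
Step 3: rho = 1 - 6*2 / (11*(11^2 - 1)) = 1 - 12/1320 = 0.990909.
Step 4: Under H0, t = rho * sqrt((n-2)/(1-rho^2)) = 22.0966 ~ t(9).
Step 5: Two-sided p-value from the t-distribution with 9 df = 0.000000.
Step 6: alpha = 0.1. reject H0.

rho = 0.9909, p = 0.000000, reject H0 at alpha = 0.1.


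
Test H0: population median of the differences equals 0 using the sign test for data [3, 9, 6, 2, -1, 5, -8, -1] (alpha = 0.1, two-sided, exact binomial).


Step 1: Discard zero differences. Original n = 8; n_eff = number of nonzero differences = 8.
Nonzero differences (with sign): +3, +9, +6, +2, -1, +5, -8, -1
Step 2: Count signs: positive = 5, negative = 3.
Step 3: Under H0: P(positive) = 0.5, so the number of positives S ~ Bin(8, 0.5).
Step 4: Two-sided exact p-value = sum of Bin(8,0.5) probabilities at or below the observed probability = 0.726562.
Step 5: alpha = 0.1. fail to reject H0.

n_eff = 8, pos = 5, neg = 3, p = 0.726562, fail to reject H0.


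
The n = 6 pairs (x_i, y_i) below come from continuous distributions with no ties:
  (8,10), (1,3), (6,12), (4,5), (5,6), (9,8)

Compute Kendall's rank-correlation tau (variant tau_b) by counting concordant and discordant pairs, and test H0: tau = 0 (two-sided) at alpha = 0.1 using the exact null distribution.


Step 1: Enumerate the 15 unordered pairs (i,j) with i<j and classify each by sign(x_j-x_i) * sign(y_j-y_i).
  (1,2):dx=-7,dy=-7->C; (1,3):dx=-2,dy=+2->D; (1,4):dx=-4,dy=-5->C; (1,5):dx=-3,dy=-4->C
  (1,6):dx=+1,dy=-2->D; (2,3):dx=+5,dy=+9->C; (2,4):dx=+3,dy=+2->C; (2,5):dx=+4,dy=+3->C
  (2,6):dx=+8,dy=+5->C; (3,4):dx=-2,dy=-7->C; (3,5):dx=-1,dy=-6->C; (3,6):dx=+3,dy=-4->D
  (4,5):dx=+1,dy=+1->C; (4,6):dx=+5,dy=+3->C; (5,6):dx=+4,dy=+2->C
Step 2: C = 12, D = 3, total pairs = 15.
Step 3: tau = (C - D)/(n(n-1)/2) = (12 - 3)/15 = 0.600000.
Step 4: Exact two-sided p-value (enumerate n! = 720 permutations of y under H0): p = 0.136111.
Step 5: alpha = 0.1. fail to reject H0.

tau_b = 0.6000 (C=12, D=3), p = 0.136111, fail to reject H0.


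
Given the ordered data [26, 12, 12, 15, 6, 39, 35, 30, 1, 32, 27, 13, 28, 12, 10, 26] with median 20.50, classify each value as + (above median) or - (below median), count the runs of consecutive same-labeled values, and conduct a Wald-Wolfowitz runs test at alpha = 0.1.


Step 1: Compute median = 20.50; label A = above, B = below.
Labels in order: ABBBBAAABAABABBA  (n_A = 8, n_B = 8)
Step 2: Count runs R = 9.
Step 3: Under H0 (random ordering), E[R] = 2*n_A*n_B/(n_A+n_B) + 1 = 2*8*8/16 + 1 = 9.0000.
        Var[R] = 2*n_A*n_B*(2*n_A*n_B - n_A - n_B) / ((n_A+n_B)^2 * (n_A+n_B-1)) = 14336/3840 = 3.7333.
        SD[R] = 1.9322.
Step 4: R = E[R], so z = 0 with no continuity correction.
Step 5: Two-sided p-value via normal approximation = 2*(1 - Phi(|z|)) = 1.000000.
Step 6: alpha = 0.1. fail to reject H0.

R = 9, z = 0.0000, p = 1.000000, fail to reject H0.


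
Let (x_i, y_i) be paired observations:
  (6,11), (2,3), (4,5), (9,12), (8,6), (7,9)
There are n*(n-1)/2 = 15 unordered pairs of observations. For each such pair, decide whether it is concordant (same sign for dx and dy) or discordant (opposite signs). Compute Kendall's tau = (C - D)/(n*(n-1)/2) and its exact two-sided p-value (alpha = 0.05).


Step 1: Enumerate the 15 unordered pairs (i,j) with i<j and classify each by sign(x_j-x_i) * sign(y_j-y_i).
  (1,2):dx=-4,dy=-8->C; (1,3):dx=-2,dy=-6->C; (1,4):dx=+3,dy=+1->C; (1,5):dx=+2,dy=-5->D
  (1,6):dx=+1,dy=-2->D; (2,3):dx=+2,dy=+2->C; (2,4):dx=+7,dy=+9->C; (2,5):dx=+6,dy=+3->C
  (2,6):dx=+5,dy=+6->C; (3,4):dx=+5,dy=+7->C; (3,5):dx=+4,dy=+1->C; (3,6):dx=+3,dy=+4->C
  (4,5):dx=-1,dy=-6->C; (4,6):dx=-2,dy=-3->C; (5,6):dx=-1,dy=+3->D
Step 2: C = 12, D = 3, total pairs = 15.
Step 3: tau = (C - D)/(n(n-1)/2) = (12 - 3)/15 = 0.600000.
Step 4: Exact two-sided p-value (enumerate n! = 720 permutations of y under H0): p = 0.136111.
Step 5: alpha = 0.05. fail to reject H0.

tau_b = 0.6000 (C=12, D=3), p = 0.136111, fail to reject H0.


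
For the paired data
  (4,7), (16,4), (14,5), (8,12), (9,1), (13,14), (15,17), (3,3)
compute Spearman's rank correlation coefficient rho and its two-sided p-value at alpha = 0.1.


Step 1: Rank x and y separately (midranks; no ties here).
rank(x): 4->2, 16->8, 14->6, 8->3, 9->4, 13->5, 15->7, 3->1
rank(y): 7->5, 4->3, 5->4, 12->6, 1->1, 14->7, 17->8, 3->2
Step 2: d_i = R_x(i) - R_y(i); compute d_i^2.
  (2-5)^2=9, (8-3)^2=25, (6-4)^2=4, (3-6)^2=9, (4-1)^2=9, (5-7)^2=4, (7-8)^2=1, (1-2)^2=1
sum(d^2) = 62.
Step 3: rho = 1 - 6*62 / (8*(8^2 - 1)) = 1 - 372/504 = 0.261905.
Step 4: Under H0, t = rho * sqrt((n-2)/(1-rho^2)) = 0.6647 ~ t(6).
Step 5: Two-sided p-value from the t-distribution with 6 df = 0.530923.
Step 6: alpha = 0.1. fail to reject H0.

rho = 0.2619, p = 0.530923, fail to reject H0 at alpha = 0.1.


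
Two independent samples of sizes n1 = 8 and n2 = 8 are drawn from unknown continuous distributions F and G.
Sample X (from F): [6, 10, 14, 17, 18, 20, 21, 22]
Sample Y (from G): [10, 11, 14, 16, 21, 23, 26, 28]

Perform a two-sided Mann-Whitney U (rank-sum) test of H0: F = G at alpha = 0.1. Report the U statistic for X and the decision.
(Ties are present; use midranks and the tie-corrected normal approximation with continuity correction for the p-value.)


Step 1: Combine and sort all 16 observations; assign midranks.
sorted (value, group): (6,X), (10,X), (10,Y), (11,Y), (14,X), (14,Y), (16,Y), (17,X), (18,X), (20,X), (21,X), (21,Y), (22,X), (23,Y), (26,Y), (28,Y)
ranks: 6->1, 10->2.5, 10->2.5, 11->4, 14->5.5, 14->5.5, 16->7, 17->8, 18->9, 20->10, 21->11.5, 21->11.5, 22->13, 23->14, 26->15, 28->16
Step 2: Rank sum for X: R1 = 1 + 2.5 + 5.5 + 8 + 9 + 10 + 11.5 + 13 = 60.5.
Step 3: U_X = R1 - n1(n1+1)/2 = 60.5 - 8*9/2 = 60.5 - 36 = 24.5.
       U_Y = n1*n2 - U_X = 64 - 24.5 = 39.5.
Step 4: Ties are present, so use the tie-corrected normal approximation (with continuity correction) for the p-value.
Step 5: p-value = 0.461260; compare to alpha = 0.1. fail to reject H0.

U_X = 24.5, p = 0.461260, fail to reject H0 at alpha = 0.1.


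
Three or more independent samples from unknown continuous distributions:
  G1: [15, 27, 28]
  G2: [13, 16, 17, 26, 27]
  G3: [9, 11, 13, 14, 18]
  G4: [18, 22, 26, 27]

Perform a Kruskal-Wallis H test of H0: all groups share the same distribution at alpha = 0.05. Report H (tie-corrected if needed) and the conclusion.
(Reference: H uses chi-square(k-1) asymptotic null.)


Step 1: Combine all N = 17 observations and assign midranks.
sorted (value, group, rank): (9,G3,1), (11,G3,2), (13,G2,3.5), (13,G3,3.5), (14,G3,5), (15,G1,6), (16,G2,7), (17,G2,8), (18,G3,9.5), (18,G4,9.5), (22,G4,11), (26,G2,12.5), (26,G4,12.5), (27,G1,15), (27,G2,15), (27,G4,15), (28,G1,17)
Step 2: Sum ranks within each group.
R_1 = 38 (n_1 = 3)
R_2 = 46 (n_2 = 5)
R_3 = 21 (n_3 = 5)
R_4 = 48 (n_4 = 4)
Step 3: H = 12/(N(N+1)) * sum(R_i^2/n_i) - 3(N+1)
     = 12/(17*18) * (38^2/3 + 46^2/5 + 21^2/5 + 48^2/4) - 3*18
     = 0.039216 * 1568.73 - 54
     = 7.518954.
Step 4: Ties present; correction factor C = 1 - 42/(17^3 - 17) = 0.991422. Corrected H = 7.518954 / 0.991422 = 7.584013.
Step 5: Under H0, H ~ chi^2(3); p-value = 0.055439.
Step 6: alpha = 0.05. fail to reject H0.

H = 7.5840, df = 3, p = 0.055439, fail to reject H0.


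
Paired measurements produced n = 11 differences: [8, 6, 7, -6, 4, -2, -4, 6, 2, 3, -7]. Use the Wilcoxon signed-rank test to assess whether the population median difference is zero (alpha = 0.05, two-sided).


Step 1: Drop any zero differences (none here) and take |d_i|.
|d| = [8, 6, 7, 6, 4, 2, 4, 6, 2, 3, 7]
Step 2: Midrank |d_i| (ties get averaged ranks).
ranks: |8|->11, |6|->7, |7|->9.5, |6|->7, |4|->4.5, |2|->1.5, |4|->4.5, |6|->7, |2|->1.5, |3|->3, |7|->9.5
Step 3: Attach original signs; sum ranks with positive sign and with negative sign.
W+ = 11 + 7 + 9.5 + 4.5 + 7 + 1.5 + 3 = 43.5
W- = 7 + 1.5 + 4.5 + 9.5 = 22.5
(Check: W+ + W- = 66 should equal n(n+1)/2 = 66.)
Step 4: Test statistic W = min(W+, W-) = 22.5.
Step 5: Ties in |d|, so use the tie-corrected normal approximation.
        E[W] = n(n+1)/4 = 11*12/4 = 33.
        Tie groups: |d|=2 (t=2), |d|=4 (t=2), |d|=6 (t=3), |d|=7 (t=2); sum(t^3 - t) = 42.
        Var[W] = n(n+1)(2n+1)/24 - sum(t^3-t)/48 = 3036/24 - 42/48 = 125.625.
        z = (W - E[W]) / sqrt(Var[W]) = (22.5 - 33) / 11.2083 = -0.9368.
        Two-sided p = 2*Phi(z) = 0.348857.
Step 6: alpha = 0.05. fail to reject H0.

W+ = 43.5, W- = 22.5, W = min = 22.5, p = 0.348857, fail to reject H0.


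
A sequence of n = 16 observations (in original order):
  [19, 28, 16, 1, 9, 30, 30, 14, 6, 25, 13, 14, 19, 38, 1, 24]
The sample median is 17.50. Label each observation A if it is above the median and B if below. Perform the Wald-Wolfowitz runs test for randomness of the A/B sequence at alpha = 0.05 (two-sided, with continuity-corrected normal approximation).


Step 1: Compute median = 17.50; label A = above, B = below.
Labels in order: AABBBAABBABBAABA  (n_A = 8, n_B = 8)
Step 2: Count runs R = 9.
Step 3: Under H0 (random ordering), E[R] = 2*n_A*n_B/(n_A+n_B) + 1 = 2*8*8/16 + 1 = 9.0000.
        Var[R] = 2*n_A*n_B*(2*n_A*n_B - n_A - n_B) / ((n_A+n_B)^2 * (n_A+n_B-1)) = 14336/3840 = 3.7333.
        SD[R] = 1.9322.
Step 4: R = E[R], so z = 0 with no continuity correction.
Step 5: Two-sided p-value via normal approximation = 2*(1 - Phi(|z|)) = 1.000000.
Step 6: alpha = 0.05. fail to reject H0.

R = 9, z = 0.0000, p = 1.000000, fail to reject H0.


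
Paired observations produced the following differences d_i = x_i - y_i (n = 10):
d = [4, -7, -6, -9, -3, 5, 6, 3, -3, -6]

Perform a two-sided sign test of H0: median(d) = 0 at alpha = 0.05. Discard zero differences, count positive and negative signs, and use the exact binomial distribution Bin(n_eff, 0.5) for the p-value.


Step 1: Discard zero differences. Original n = 10; n_eff = number of nonzero differences = 10.
Nonzero differences (with sign): +4, -7, -6, -9, -3, +5, +6, +3, -3, -6
Step 2: Count signs: positive = 4, negative = 6.
Step 3: Under H0: P(positive) = 0.5, so the number of positives S ~ Bin(10, 0.5).
Step 4: Two-sided exact p-value = sum of Bin(10,0.5) probabilities at or below the observed probability = 0.753906.
Step 5: alpha = 0.05. fail to reject H0.

n_eff = 10, pos = 4, neg = 6, p = 0.753906, fail to reject H0.


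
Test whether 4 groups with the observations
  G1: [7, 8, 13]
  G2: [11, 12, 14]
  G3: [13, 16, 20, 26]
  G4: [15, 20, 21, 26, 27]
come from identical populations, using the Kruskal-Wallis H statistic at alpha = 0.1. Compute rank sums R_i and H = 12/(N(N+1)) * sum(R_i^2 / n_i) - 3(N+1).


Step 1: Combine all N = 15 observations and assign midranks.
sorted (value, group, rank): (7,G1,1), (8,G1,2), (11,G2,3), (12,G2,4), (13,G1,5.5), (13,G3,5.5), (14,G2,7), (15,G4,8), (16,G3,9), (20,G3,10.5), (20,G4,10.5), (21,G4,12), (26,G3,13.5), (26,G4,13.5), (27,G4,15)
Step 2: Sum ranks within each group.
R_1 = 8.5 (n_1 = 3)
R_2 = 14 (n_2 = 3)
R_3 = 38.5 (n_3 = 4)
R_4 = 59 (n_4 = 5)
Step 3: H = 12/(N(N+1)) * sum(R_i^2/n_i) - 3(N+1)
     = 12/(15*16) * (8.5^2/3 + 14^2/3 + 38.5^2/4 + 59^2/5) - 3*16
     = 0.050000 * 1156.18 - 48
     = 9.808958.
Step 4: Ties present; correction factor C = 1 - 18/(15^3 - 15) = 0.994643. Corrected H = 9.808958 / 0.994643 = 9.861789.
Step 5: Under H0, H ~ chi^2(3); p-value = 0.019778.
Step 6: alpha = 0.1. reject H0.

H = 9.8618, df = 3, p = 0.019778, reject H0.


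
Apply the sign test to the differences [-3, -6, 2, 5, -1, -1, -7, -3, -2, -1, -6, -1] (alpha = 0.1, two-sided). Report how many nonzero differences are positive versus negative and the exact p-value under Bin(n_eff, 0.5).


Step 1: Discard zero differences. Original n = 12; n_eff = number of nonzero differences = 12.
Nonzero differences (with sign): -3, -6, +2, +5, -1, -1, -7, -3, -2, -1, -6, -1
Step 2: Count signs: positive = 2, negative = 10.
Step 3: Under H0: P(positive) = 0.5, so the number of positives S ~ Bin(12, 0.5).
Step 4: Two-sided exact p-value = sum of Bin(12,0.5) probabilities at or below the observed probability = 0.038574.
Step 5: alpha = 0.1. reject H0.

n_eff = 12, pos = 2, neg = 10, p = 0.038574, reject H0.


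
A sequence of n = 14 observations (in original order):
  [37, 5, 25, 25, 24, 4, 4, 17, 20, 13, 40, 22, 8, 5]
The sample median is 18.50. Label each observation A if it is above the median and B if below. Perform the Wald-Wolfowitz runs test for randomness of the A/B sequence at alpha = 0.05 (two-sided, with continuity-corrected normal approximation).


Step 1: Compute median = 18.50; label A = above, B = below.
Labels in order: ABAAABBBABAABB  (n_A = 7, n_B = 7)
Step 2: Count runs R = 8.
Step 3: Under H0 (random ordering), E[R] = 2*n_A*n_B/(n_A+n_B) + 1 = 2*7*7/14 + 1 = 8.0000.
        Var[R] = 2*n_A*n_B*(2*n_A*n_B - n_A - n_B) / ((n_A+n_B)^2 * (n_A+n_B-1)) = 8232/2548 = 3.2308.
        SD[R] = 1.7974.
Step 4: R = E[R], so z = 0 with no continuity correction.
Step 5: Two-sided p-value via normal approximation = 2*(1 - Phi(|z|)) = 1.000000.
Step 6: alpha = 0.05. fail to reject H0.

R = 8, z = 0.0000, p = 1.000000, fail to reject H0.


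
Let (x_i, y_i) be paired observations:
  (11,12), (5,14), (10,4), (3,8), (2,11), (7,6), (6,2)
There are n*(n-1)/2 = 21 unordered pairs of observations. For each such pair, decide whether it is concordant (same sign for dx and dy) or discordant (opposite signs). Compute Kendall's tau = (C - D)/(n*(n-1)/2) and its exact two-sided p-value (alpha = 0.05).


Step 1: Enumerate the 21 unordered pairs (i,j) with i<j and classify each by sign(x_j-x_i) * sign(y_j-y_i).
  (1,2):dx=-6,dy=+2->D; (1,3):dx=-1,dy=-8->C; (1,4):dx=-8,dy=-4->C; (1,5):dx=-9,dy=-1->C
  (1,6):dx=-4,dy=-6->C; (1,7):dx=-5,dy=-10->C; (2,3):dx=+5,dy=-10->D; (2,4):dx=-2,dy=-6->C
  (2,5):dx=-3,dy=-3->C; (2,6):dx=+2,dy=-8->D; (2,7):dx=+1,dy=-12->D; (3,4):dx=-7,dy=+4->D
  (3,5):dx=-8,dy=+7->D; (3,6):dx=-3,dy=+2->D; (3,7):dx=-4,dy=-2->C; (4,5):dx=-1,dy=+3->D
  (4,6):dx=+4,dy=-2->D; (4,7):dx=+3,dy=-6->D; (5,6):dx=+5,dy=-5->D; (5,7):dx=+4,dy=-9->D
  (6,7):dx=-1,dy=-4->C
Step 2: C = 9, D = 12, total pairs = 21.
Step 3: tau = (C - D)/(n(n-1)/2) = (9 - 12)/21 = -0.142857.
Step 4: Exact two-sided p-value (enumerate n! = 5040 permutations of y under H0): p = 0.772619.
Step 5: alpha = 0.05. fail to reject H0.

tau_b = -0.1429 (C=9, D=12), p = 0.772619, fail to reject H0.


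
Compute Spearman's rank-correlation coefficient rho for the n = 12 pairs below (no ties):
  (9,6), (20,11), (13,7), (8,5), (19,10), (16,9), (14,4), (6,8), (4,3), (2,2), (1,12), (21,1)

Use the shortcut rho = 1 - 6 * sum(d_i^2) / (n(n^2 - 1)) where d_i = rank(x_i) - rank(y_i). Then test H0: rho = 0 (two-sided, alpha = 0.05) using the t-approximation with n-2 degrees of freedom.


Step 1: Rank x and y separately (midranks; no ties here).
rank(x): 9->6, 20->11, 13->7, 8->5, 19->10, 16->9, 14->8, 6->4, 4->3, 2->2, 1->1, 21->12
rank(y): 6->6, 11->11, 7->7, 5->5, 10->10, 9->9, 4->4, 8->8, 3->3, 2->2, 12->12, 1->1
Step 2: d_i = R_x(i) - R_y(i); compute d_i^2.
  (6-6)^2=0, (11-11)^2=0, (7-7)^2=0, (5-5)^2=0, (10-10)^2=0, (9-9)^2=0, (8-4)^2=16, (4-8)^2=16, (3-3)^2=0, (2-2)^2=0, (1-12)^2=121, (12-1)^2=121
sum(d^2) = 274.
Step 3: rho = 1 - 6*274 / (12*(12^2 - 1)) = 1 - 1644/1716 = 0.041958.
Step 4: Under H0, t = rho * sqrt((n-2)/(1-rho^2)) = 0.1328 ~ t(10).
Step 5: Two-sided p-value from the t-distribution with 10 df = 0.896986.
Step 6: alpha = 0.05. fail to reject H0.

rho = 0.0420, p = 0.896986, fail to reject H0 at alpha = 0.05.


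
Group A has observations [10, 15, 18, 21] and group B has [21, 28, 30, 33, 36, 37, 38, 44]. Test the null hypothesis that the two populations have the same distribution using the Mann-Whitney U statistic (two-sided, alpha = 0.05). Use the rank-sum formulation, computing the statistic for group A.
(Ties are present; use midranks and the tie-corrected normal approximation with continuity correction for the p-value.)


Step 1: Combine and sort all 12 observations; assign midranks.
sorted (value, group): (10,X), (15,X), (18,X), (21,X), (21,Y), (28,Y), (30,Y), (33,Y), (36,Y), (37,Y), (38,Y), (44,Y)
ranks: 10->1, 15->2, 18->3, 21->4.5, 21->4.5, 28->6, 30->7, 33->8, 36->9, 37->10, 38->11, 44->12
Step 2: Rank sum for X: R1 = 1 + 2 + 3 + 4.5 = 10.5.
Step 3: U_X = R1 - n1(n1+1)/2 = 10.5 - 4*5/2 = 10.5 - 10 = 0.5.
       U_Y = n1*n2 - U_X = 32 - 0.5 = 31.5.
Step 4: Ties are present, so use the tie-corrected normal approximation (with continuity correction) for the p-value.
Step 5: p-value = 0.010708; compare to alpha = 0.05. reject H0.

U_X = 0.5, p = 0.010708, reject H0 at alpha = 0.05.


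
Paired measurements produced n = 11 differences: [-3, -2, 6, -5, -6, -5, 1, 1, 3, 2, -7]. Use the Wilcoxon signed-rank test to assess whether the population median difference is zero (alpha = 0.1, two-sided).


Step 1: Drop any zero differences (none here) and take |d_i|.
|d| = [3, 2, 6, 5, 6, 5, 1, 1, 3, 2, 7]
Step 2: Midrank |d_i| (ties get averaged ranks).
ranks: |3|->5.5, |2|->3.5, |6|->9.5, |5|->7.5, |6|->9.5, |5|->7.5, |1|->1.5, |1|->1.5, |3|->5.5, |2|->3.5, |7|->11
Step 3: Attach original signs; sum ranks with positive sign and with negative sign.
W+ = 9.5 + 1.5 + 1.5 + 5.5 + 3.5 = 21.5
W- = 5.5 + 3.5 + 7.5 + 9.5 + 7.5 + 11 = 44.5
(Check: W+ + W- = 66 should equal n(n+1)/2 = 66.)
Step 4: Test statistic W = min(W+, W-) = 21.5.
Step 5: Ties in |d|, so use the tie-corrected normal approximation.
        E[W] = n(n+1)/4 = 11*12/4 = 33.
        Tie groups: |d|=1 (t=2), |d|=2 (t=2), |d|=3 (t=2), |d|=5 (t=2), |d|=6 (t=2); sum(t^3 - t) = 30.
        Var[W] = n(n+1)(2n+1)/24 - sum(t^3-t)/48 = 3036/24 - 30/48 = 125.875.
        z = (W - E[W]) / sqrt(Var[W]) = (21.5 - 33) / 11.2194 = -1.0250.
        Two-sided p = 2*Phi(z) = 0.305358.
Step 6: alpha = 0.1. fail to reject H0.

W+ = 21.5, W- = 44.5, W = min = 21.5, p = 0.305358, fail to reject H0.


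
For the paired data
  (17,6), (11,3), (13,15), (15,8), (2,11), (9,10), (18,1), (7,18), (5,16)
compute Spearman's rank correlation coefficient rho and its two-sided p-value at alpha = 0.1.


Step 1: Rank x and y separately (midranks; no ties here).
rank(x): 17->8, 11->5, 13->6, 15->7, 2->1, 9->4, 18->9, 7->3, 5->2
rank(y): 6->3, 3->2, 15->7, 8->4, 11->6, 10->5, 1->1, 18->9, 16->8
Step 2: d_i = R_x(i) - R_y(i); compute d_i^2.
  (8-3)^2=25, (5-2)^2=9, (6-7)^2=1, (7-4)^2=9, (1-6)^2=25, (4-5)^2=1, (9-1)^2=64, (3-9)^2=36, (2-8)^2=36
sum(d^2) = 206.
Step 3: rho = 1 - 6*206 / (9*(9^2 - 1)) = 1 - 1236/720 = -0.716667.
Step 4: Under H0, t = rho * sqrt((n-2)/(1-rho^2)) = -2.7188 ~ t(7).
Step 5: Two-sided p-value from the t-distribution with 7 df = 0.029818.
Step 6: alpha = 0.1. reject H0.

rho = -0.7167, p = 0.029818, reject H0 at alpha = 0.1.


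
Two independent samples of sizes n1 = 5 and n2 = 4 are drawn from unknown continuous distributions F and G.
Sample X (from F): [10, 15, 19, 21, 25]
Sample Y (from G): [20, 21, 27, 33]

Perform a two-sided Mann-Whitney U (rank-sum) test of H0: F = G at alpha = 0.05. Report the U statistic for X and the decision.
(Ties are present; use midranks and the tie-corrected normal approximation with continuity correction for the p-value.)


Step 1: Combine and sort all 9 observations; assign midranks.
sorted (value, group): (10,X), (15,X), (19,X), (20,Y), (21,X), (21,Y), (25,X), (27,Y), (33,Y)
ranks: 10->1, 15->2, 19->3, 20->4, 21->5.5, 21->5.5, 25->7, 27->8, 33->9
Step 2: Rank sum for X: R1 = 1 + 2 + 3 + 5.5 + 7 = 18.5.
Step 3: U_X = R1 - n1(n1+1)/2 = 18.5 - 5*6/2 = 18.5 - 15 = 3.5.
       U_Y = n1*n2 - U_X = 20 - 3.5 = 16.5.
Step 4: Ties are present, so use the tie-corrected normal approximation (with continuity correction) for the p-value.
Step 5: p-value = 0.139983; compare to alpha = 0.05. fail to reject H0.

U_X = 3.5, p = 0.139983, fail to reject H0 at alpha = 0.05.


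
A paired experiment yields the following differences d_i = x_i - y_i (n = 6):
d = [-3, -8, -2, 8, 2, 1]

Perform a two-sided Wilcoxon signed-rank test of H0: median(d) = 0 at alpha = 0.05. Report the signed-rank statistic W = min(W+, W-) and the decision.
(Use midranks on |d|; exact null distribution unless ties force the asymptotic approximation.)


Step 1: Drop any zero differences (none here) and take |d_i|.
|d| = [3, 8, 2, 8, 2, 1]
Step 2: Midrank |d_i| (ties get averaged ranks).
ranks: |3|->4, |8|->5.5, |2|->2.5, |8|->5.5, |2|->2.5, |1|->1
Step 3: Attach original signs; sum ranks with positive sign and with negative sign.
W+ = 5.5 + 2.5 + 1 = 9
W- = 4 + 5.5 + 2.5 = 12
(Check: W+ + W- = 21 should equal n(n+1)/2 = 21.)
Step 4: Test statistic W = min(W+, W-) = 9.
Step 5: Ties in |d|, so use the tie-corrected normal approximation.
        E[W] = n(n+1)/4 = 6*7/4 = 10.5.
        Tie groups: |d|=2 (t=2), |d|=8 (t=2); sum(t^3 - t) = 12.
        Var[W] = n(n+1)(2n+1)/24 - sum(t^3-t)/48 = 546/24 - 12/48 = 22.5.
        z = (W - E[W]) / sqrt(Var[W]) = (9 - 10.5) / 4.7434 = -0.3162.
        Two-sided p = 2*Phi(z) = 0.751830.
Step 6: alpha = 0.05. fail to reject H0.

W+ = 9, W- = 12, W = min = 9, p = 0.751830, fail to reject H0.


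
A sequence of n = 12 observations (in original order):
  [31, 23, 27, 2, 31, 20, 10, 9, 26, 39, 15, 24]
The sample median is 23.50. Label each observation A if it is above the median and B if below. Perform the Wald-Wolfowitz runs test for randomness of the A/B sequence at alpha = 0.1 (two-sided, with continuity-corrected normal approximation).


Step 1: Compute median = 23.50; label A = above, B = below.
Labels in order: ABABABBBAABA  (n_A = 6, n_B = 6)
Step 2: Count runs R = 9.
Step 3: Under H0 (random ordering), E[R] = 2*n_A*n_B/(n_A+n_B) + 1 = 2*6*6/12 + 1 = 7.0000.
        Var[R] = 2*n_A*n_B*(2*n_A*n_B - n_A - n_B) / ((n_A+n_B)^2 * (n_A+n_B-1)) = 4320/1584 = 2.7273.
        SD[R] = 1.6514.
Step 4: Continuity-corrected z = (R - 0.5 - E[R]) / SD[R] = (9 - 0.5 - 7.0000) / 1.6514 = 0.9083.
Step 5: Two-sided p-value via normal approximation = 2*(1 - Phi(|z|)) = 0.363722.
Step 6: alpha = 0.1. fail to reject H0.

R = 9, z = 0.9083, p = 0.363722, fail to reject H0.


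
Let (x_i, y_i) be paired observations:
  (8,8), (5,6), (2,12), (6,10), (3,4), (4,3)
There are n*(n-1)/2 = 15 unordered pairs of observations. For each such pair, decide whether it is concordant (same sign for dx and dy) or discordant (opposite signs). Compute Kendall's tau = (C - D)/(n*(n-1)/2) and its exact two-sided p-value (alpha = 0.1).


Step 1: Enumerate the 15 unordered pairs (i,j) with i<j and classify each by sign(x_j-x_i) * sign(y_j-y_i).
  (1,2):dx=-3,dy=-2->C; (1,3):dx=-6,dy=+4->D; (1,4):dx=-2,dy=+2->D; (1,5):dx=-5,dy=-4->C
  (1,6):dx=-4,dy=-5->C; (2,3):dx=-3,dy=+6->D; (2,4):dx=+1,dy=+4->C; (2,5):dx=-2,dy=-2->C
  (2,6):dx=-1,dy=-3->C; (3,4):dx=+4,dy=-2->D; (3,5):dx=+1,dy=-8->D; (3,6):dx=+2,dy=-9->D
  (4,5):dx=-3,dy=-6->C; (4,6):dx=-2,dy=-7->C; (5,6):dx=+1,dy=-1->D
Step 2: C = 8, D = 7, total pairs = 15.
Step 3: tau = (C - D)/(n(n-1)/2) = (8 - 7)/15 = 0.066667.
Step 4: Exact two-sided p-value (enumerate n! = 720 permutations of y under H0): p = 1.000000.
Step 5: alpha = 0.1. fail to reject H0.

tau_b = 0.0667 (C=8, D=7), p = 1.000000, fail to reject H0.


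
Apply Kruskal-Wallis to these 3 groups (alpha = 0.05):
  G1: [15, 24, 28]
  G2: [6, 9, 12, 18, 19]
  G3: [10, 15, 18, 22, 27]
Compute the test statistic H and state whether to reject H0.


Step 1: Combine all N = 13 observations and assign midranks.
sorted (value, group, rank): (6,G2,1), (9,G2,2), (10,G3,3), (12,G2,4), (15,G1,5.5), (15,G3,5.5), (18,G2,7.5), (18,G3,7.5), (19,G2,9), (22,G3,10), (24,G1,11), (27,G3,12), (28,G1,13)
Step 2: Sum ranks within each group.
R_1 = 29.5 (n_1 = 3)
R_2 = 23.5 (n_2 = 5)
R_3 = 38 (n_3 = 5)
Step 3: H = 12/(N(N+1)) * sum(R_i^2/n_i) - 3(N+1)
     = 12/(13*14) * (29.5^2/3 + 23.5^2/5 + 38^2/5) - 3*14
     = 0.065934 * 689.333 - 42
     = 3.450549.
Step 4: Ties present; correction factor C = 1 - 12/(13^3 - 13) = 0.994505. Corrected H = 3.450549 / 0.994505 = 3.469613.
Step 5: Under H0, H ~ chi^2(2); p-value = 0.176434.
Step 6: alpha = 0.05. fail to reject H0.

H = 3.4696, df = 2, p = 0.176434, fail to reject H0.


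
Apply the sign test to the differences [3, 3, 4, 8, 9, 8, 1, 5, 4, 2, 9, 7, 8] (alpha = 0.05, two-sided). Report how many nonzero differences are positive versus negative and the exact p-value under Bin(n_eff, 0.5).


Step 1: Discard zero differences. Original n = 13; n_eff = number of nonzero differences = 13.
Nonzero differences (with sign): +3, +3, +4, +8, +9, +8, +1, +5, +4, +2, +9, +7, +8
Step 2: Count signs: positive = 13, negative = 0.
Step 3: Under H0: P(positive) = 0.5, so the number of positives S ~ Bin(13, 0.5).
Step 4: Two-sided exact p-value = sum of Bin(13,0.5) probabilities at or below the observed probability = 0.000244.
Step 5: alpha = 0.05. reject H0.

n_eff = 13, pos = 13, neg = 0, p = 0.000244, reject H0.


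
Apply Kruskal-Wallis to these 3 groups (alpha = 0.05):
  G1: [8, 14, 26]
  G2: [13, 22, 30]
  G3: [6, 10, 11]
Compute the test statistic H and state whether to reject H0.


Step 1: Combine all N = 9 observations and assign midranks.
sorted (value, group, rank): (6,G3,1), (8,G1,2), (10,G3,3), (11,G3,4), (13,G2,5), (14,G1,6), (22,G2,7), (26,G1,8), (30,G2,9)
Step 2: Sum ranks within each group.
R_1 = 16 (n_1 = 3)
R_2 = 21 (n_2 = 3)
R_3 = 8 (n_3 = 3)
Step 3: H = 12/(N(N+1)) * sum(R_i^2/n_i) - 3(N+1)
     = 12/(9*10) * (16^2/3 + 21^2/3 + 8^2/3) - 3*10
     = 0.133333 * 253.667 - 30
     = 3.822222.
Step 4: No ties, so H is used without correction.
Step 5: Under H0, H ~ chi^2(2); p-value = 0.147916.
Step 6: alpha = 0.05. fail to reject H0.

H = 3.8222, df = 2, p = 0.147916, fail to reject H0.


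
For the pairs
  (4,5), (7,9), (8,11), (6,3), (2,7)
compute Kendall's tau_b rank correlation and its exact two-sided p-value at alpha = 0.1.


Step 1: Enumerate the 10 unordered pairs (i,j) with i<j and classify each by sign(x_j-x_i) * sign(y_j-y_i).
  (1,2):dx=+3,dy=+4->C; (1,3):dx=+4,dy=+6->C; (1,4):dx=+2,dy=-2->D; (1,5):dx=-2,dy=+2->D
  (2,3):dx=+1,dy=+2->C; (2,4):dx=-1,dy=-6->C; (2,5):dx=-5,dy=-2->C; (3,4):dx=-2,dy=-8->C
  (3,5):dx=-6,dy=-4->C; (4,5):dx=-4,dy=+4->D
Step 2: C = 7, D = 3, total pairs = 10.
Step 3: tau = (C - D)/(n(n-1)/2) = (7 - 3)/10 = 0.400000.
Step 4: Exact two-sided p-value (enumerate n! = 120 permutations of y under H0): p = 0.483333.
Step 5: alpha = 0.1. fail to reject H0.

tau_b = 0.4000 (C=7, D=3), p = 0.483333, fail to reject H0.


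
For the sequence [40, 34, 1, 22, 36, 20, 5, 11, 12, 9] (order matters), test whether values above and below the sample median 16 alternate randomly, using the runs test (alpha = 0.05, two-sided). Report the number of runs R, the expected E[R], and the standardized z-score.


Step 1: Compute median = 16; label A = above, B = below.
Labels in order: AABAAABBBB  (n_A = 5, n_B = 5)
Step 2: Count runs R = 4.
Step 3: Under H0 (random ordering), E[R] = 2*n_A*n_B/(n_A+n_B) + 1 = 2*5*5/10 + 1 = 6.0000.
        Var[R] = 2*n_A*n_B*(2*n_A*n_B - n_A - n_B) / ((n_A+n_B)^2 * (n_A+n_B-1)) = 2000/900 = 2.2222.
        SD[R] = 1.4907.
Step 4: Continuity-corrected z = (R + 0.5 - E[R]) / SD[R] = (4 + 0.5 - 6.0000) / 1.4907 = -1.0062.
Step 5: Two-sided p-value via normal approximation = 2*(1 - Phi(|z|)) = 0.314305.
Step 6: alpha = 0.05. fail to reject H0.

R = 4, z = -1.0062, p = 0.314305, fail to reject H0.


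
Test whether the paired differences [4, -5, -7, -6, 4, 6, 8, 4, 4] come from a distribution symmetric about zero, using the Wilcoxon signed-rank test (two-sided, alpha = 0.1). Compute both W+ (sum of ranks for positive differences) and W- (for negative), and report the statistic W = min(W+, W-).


Step 1: Drop any zero differences (none here) and take |d_i|.
|d| = [4, 5, 7, 6, 4, 6, 8, 4, 4]
Step 2: Midrank |d_i| (ties get averaged ranks).
ranks: |4|->2.5, |5|->5, |7|->8, |6|->6.5, |4|->2.5, |6|->6.5, |8|->9, |4|->2.5, |4|->2.5
Step 3: Attach original signs; sum ranks with positive sign and with negative sign.
W+ = 2.5 + 2.5 + 6.5 + 9 + 2.5 + 2.5 = 25.5
W- = 5 + 8 + 6.5 = 19.5
(Check: W+ + W- = 45 should equal n(n+1)/2 = 45.)
Step 4: Test statistic W = min(W+, W-) = 19.5.
Step 5: Ties in |d|, so use the tie-corrected normal approximation.
        E[W] = n(n+1)/4 = 9*10/4 = 22.5.
        Tie groups: |d|=4 (t=4), |d|=6 (t=2); sum(t^3 - t) = 66.
        Var[W] = n(n+1)(2n+1)/24 - sum(t^3-t)/48 = 1710/24 - 66/48 = 69.875.
        z = (W - E[W]) / sqrt(Var[W]) = (19.5 - 22.5) / 8.3591 = -0.3589.
        Two-sided p = 2*Phi(z) = 0.719678.
Step 6: alpha = 0.1. fail to reject H0.

W+ = 25.5, W- = 19.5, W = min = 19.5, p = 0.719678, fail to reject H0.


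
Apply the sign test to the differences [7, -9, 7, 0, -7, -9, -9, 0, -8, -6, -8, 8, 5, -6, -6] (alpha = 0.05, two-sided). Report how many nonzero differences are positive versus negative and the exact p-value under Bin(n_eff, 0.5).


Step 1: Discard zero differences. Original n = 15; n_eff = number of nonzero differences = 13.
Nonzero differences (with sign): +7, -9, +7, -7, -9, -9, -8, -6, -8, +8, +5, -6, -6
Step 2: Count signs: positive = 4, negative = 9.
Step 3: Under H0: P(positive) = 0.5, so the number of positives S ~ Bin(13, 0.5).
Step 4: Two-sided exact p-value = sum of Bin(13,0.5) probabilities at or below the observed probability = 0.266846.
Step 5: alpha = 0.05. fail to reject H0.

n_eff = 13, pos = 4, neg = 9, p = 0.266846, fail to reject H0.


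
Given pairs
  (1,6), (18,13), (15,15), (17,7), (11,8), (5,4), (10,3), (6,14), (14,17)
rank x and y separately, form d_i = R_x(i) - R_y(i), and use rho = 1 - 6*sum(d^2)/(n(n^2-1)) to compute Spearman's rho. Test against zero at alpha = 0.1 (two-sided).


Step 1: Rank x and y separately (midranks; no ties here).
rank(x): 1->1, 18->9, 15->7, 17->8, 11->5, 5->2, 10->4, 6->3, 14->6
rank(y): 6->3, 13->6, 15->8, 7->4, 8->5, 4->2, 3->1, 14->7, 17->9
Step 2: d_i = R_x(i) - R_y(i); compute d_i^2.
  (1-3)^2=4, (9-6)^2=9, (7-8)^2=1, (8-4)^2=16, (5-5)^2=0, (2-2)^2=0, (4-1)^2=9, (3-7)^2=16, (6-9)^2=9
sum(d^2) = 64.
Step 3: rho = 1 - 6*64 / (9*(9^2 - 1)) = 1 - 384/720 = 0.466667.
Step 4: Under H0, t = rho * sqrt((n-2)/(1-rho^2)) = 1.3960 ~ t(7).
Step 5: Two-sided p-value from the t-distribution with 7 df = 0.205386.
Step 6: alpha = 0.1. fail to reject H0.

rho = 0.4667, p = 0.205386, fail to reject H0 at alpha = 0.1.
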